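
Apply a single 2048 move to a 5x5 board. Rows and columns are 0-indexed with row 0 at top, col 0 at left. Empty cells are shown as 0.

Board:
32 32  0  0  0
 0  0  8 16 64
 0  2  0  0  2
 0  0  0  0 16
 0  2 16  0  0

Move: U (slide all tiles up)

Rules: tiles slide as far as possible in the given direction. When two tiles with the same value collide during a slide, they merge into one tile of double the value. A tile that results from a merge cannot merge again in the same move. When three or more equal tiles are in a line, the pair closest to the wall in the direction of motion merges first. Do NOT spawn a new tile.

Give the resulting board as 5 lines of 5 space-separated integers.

Answer: 32 32  8 16 64
 0  4 16  0  2
 0  0  0  0 16
 0  0  0  0  0
 0  0  0  0  0

Derivation:
Slide up:
col 0: [32, 0, 0, 0, 0] -> [32, 0, 0, 0, 0]
col 1: [32, 0, 2, 0, 2] -> [32, 4, 0, 0, 0]
col 2: [0, 8, 0, 0, 16] -> [8, 16, 0, 0, 0]
col 3: [0, 16, 0, 0, 0] -> [16, 0, 0, 0, 0]
col 4: [0, 64, 2, 16, 0] -> [64, 2, 16, 0, 0]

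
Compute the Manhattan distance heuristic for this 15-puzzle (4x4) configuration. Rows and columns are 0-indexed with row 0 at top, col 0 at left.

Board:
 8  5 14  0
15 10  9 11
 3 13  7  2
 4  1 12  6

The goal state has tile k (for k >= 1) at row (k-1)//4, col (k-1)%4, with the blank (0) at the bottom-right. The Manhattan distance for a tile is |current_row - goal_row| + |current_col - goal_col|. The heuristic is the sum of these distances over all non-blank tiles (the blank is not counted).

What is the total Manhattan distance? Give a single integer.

Tile 8: (0,0)->(1,3) = 4
Tile 5: (0,1)->(1,0) = 2
Tile 14: (0,2)->(3,1) = 4
Tile 15: (1,0)->(3,2) = 4
Tile 10: (1,1)->(2,1) = 1
Tile 9: (1,2)->(2,0) = 3
Tile 11: (1,3)->(2,2) = 2
Tile 3: (2,0)->(0,2) = 4
Tile 13: (2,1)->(3,0) = 2
Tile 7: (2,2)->(1,2) = 1
Tile 2: (2,3)->(0,1) = 4
Tile 4: (3,0)->(0,3) = 6
Tile 1: (3,1)->(0,0) = 4
Tile 12: (3,2)->(2,3) = 2
Tile 6: (3,3)->(1,1) = 4
Sum: 4 + 2 + 4 + 4 + 1 + 3 + 2 + 4 + 2 + 1 + 4 + 6 + 4 + 2 + 4 = 47

Answer: 47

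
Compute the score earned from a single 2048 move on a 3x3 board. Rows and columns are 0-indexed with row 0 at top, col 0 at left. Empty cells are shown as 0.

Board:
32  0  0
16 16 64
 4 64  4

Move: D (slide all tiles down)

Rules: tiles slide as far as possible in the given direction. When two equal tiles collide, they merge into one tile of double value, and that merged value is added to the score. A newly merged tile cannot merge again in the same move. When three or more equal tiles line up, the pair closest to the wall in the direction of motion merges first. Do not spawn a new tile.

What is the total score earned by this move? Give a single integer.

Slide down:
col 0: [32, 16, 4] -> [32, 16, 4]  score +0 (running 0)
col 1: [0, 16, 64] -> [0, 16, 64]  score +0 (running 0)
col 2: [0, 64, 4] -> [0, 64, 4]  score +0 (running 0)
Board after move:
32  0  0
16 16 64
 4 64  4

Answer: 0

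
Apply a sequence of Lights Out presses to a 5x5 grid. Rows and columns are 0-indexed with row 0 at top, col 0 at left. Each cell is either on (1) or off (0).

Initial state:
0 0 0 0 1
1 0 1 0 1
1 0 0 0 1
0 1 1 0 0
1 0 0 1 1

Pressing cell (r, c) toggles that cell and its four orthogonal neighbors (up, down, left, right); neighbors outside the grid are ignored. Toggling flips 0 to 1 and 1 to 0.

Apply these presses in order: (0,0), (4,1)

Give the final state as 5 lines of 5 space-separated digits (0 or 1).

Answer: 1 1 0 0 1
0 0 1 0 1
1 0 0 0 1
0 0 1 0 0
0 1 1 1 1

Derivation:
After press 1 at (0,0):
1 1 0 0 1
0 0 1 0 1
1 0 0 0 1
0 1 1 0 0
1 0 0 1 1

After press 2 at (4,1):
1 1 0 0 1
0 0 1 0 1
1 0 0 0 1
0 0 1 0 0
0 1 1 1 1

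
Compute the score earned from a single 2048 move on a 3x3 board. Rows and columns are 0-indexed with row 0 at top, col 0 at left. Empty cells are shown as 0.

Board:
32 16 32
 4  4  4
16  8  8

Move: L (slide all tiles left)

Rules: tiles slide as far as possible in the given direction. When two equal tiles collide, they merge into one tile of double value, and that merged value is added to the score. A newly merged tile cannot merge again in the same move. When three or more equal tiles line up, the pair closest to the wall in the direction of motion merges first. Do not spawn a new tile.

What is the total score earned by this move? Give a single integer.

Answer: 24

Derivation:
Slide left:
row 0: [32, 16, 32] -> [32, 16, 32]  score +0 (running 0)
row 1: [4, 4, 4] -> [8, 4, 0]  score +8 (running 8)
row 2: [16, 8, 8] -> [16, 16, 0]  score +16 (running 24)
Board after move:
32 16 32
 8  4  0
16 16  0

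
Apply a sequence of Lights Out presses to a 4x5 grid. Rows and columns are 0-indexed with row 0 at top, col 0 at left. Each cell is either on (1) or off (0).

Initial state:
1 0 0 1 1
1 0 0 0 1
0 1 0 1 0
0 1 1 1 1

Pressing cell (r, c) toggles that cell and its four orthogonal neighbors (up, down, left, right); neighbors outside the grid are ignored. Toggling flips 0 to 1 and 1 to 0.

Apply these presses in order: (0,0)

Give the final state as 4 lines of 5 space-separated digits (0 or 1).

After press 1 at (0,0):
0 1 0 1 1
0 0 0 0 1
0 1 0 1 0
0 1 1 1 1

Answer: 0 1 0 1 1
0 0 0 0 1
0 1 0 1 0
0 1 1 1 1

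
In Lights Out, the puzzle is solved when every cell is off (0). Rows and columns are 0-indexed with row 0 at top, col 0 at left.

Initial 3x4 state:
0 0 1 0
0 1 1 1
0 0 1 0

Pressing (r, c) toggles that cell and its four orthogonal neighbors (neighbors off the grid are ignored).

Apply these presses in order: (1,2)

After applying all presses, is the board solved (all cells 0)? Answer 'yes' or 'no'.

Answer: yes

Derivation:
After press 1 at (1,2):
0 0 0 0
0 0 0 0
0 0 0 0

Lights still on: 0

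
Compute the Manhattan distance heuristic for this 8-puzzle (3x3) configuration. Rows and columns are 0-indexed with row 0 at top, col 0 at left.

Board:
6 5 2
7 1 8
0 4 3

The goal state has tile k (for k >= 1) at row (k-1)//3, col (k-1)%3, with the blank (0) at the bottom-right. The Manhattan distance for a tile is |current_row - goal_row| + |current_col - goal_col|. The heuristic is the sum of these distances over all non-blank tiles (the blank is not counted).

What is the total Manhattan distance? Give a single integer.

Answer: 14

Derivation:
Tile 6: at (0,0), goal (1,2), distance |0-1|+|0-2| = 3
Tile 5: at (0,1), goal (1,1), distance |0-1|+|1-1| = 1
Tile 2: at (0,2), goal (0,1), distance |0-0|+|2-1| = 1
Tile 7: at (1,0), goal (2,0), distance |1-2|+|0-0| = 1
Tile 1: at (1,1), goal (0,0), distance |1-0|+|1-0| = 2
Tile 8: at (1,2), goal (2,1), distance |1-2|+|2-1| = 2
Tile 4: at (2,1), goal (1,0), distance |2-1|+|1-0| = 2
Tile 3: at (2,2), goal (0,2), distance |2-0|+|2-2| = 2
Sum: 3 + 1 + 1 + 1 + 2 + 2 + 2 + 2 = 14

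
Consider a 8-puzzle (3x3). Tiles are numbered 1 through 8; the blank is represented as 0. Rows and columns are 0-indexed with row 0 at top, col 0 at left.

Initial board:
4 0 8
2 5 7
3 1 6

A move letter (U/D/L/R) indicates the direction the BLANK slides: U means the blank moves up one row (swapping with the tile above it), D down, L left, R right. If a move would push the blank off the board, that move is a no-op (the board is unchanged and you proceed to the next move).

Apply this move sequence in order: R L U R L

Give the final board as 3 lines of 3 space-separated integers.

Answer: 4 0 8
2 5 7
3 1 6

Derivation:
After move 1 (R):
4 8 0
2 5 7
3 1 6

After move 2 (L):
4 0 8
2 5 7
3 1 6

After move 3 (U):
4 0 8
2 5 7
3 1 6

After move 4 (R):
4 8 0
2 5 7
3 1 6

After move 5 (L):
4 0 8
2 5 7
3 1 6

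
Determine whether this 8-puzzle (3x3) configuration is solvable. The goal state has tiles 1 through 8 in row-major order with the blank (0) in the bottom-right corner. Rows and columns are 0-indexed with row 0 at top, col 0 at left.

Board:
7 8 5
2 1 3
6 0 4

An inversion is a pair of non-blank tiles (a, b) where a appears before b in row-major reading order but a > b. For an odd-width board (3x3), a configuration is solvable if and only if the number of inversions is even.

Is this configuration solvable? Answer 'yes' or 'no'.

Inversions (pairs i<j in row-major order where tile[i] > tile[j] > 0): 18
18 is even, so the puzzle is solvable.

Answer: yes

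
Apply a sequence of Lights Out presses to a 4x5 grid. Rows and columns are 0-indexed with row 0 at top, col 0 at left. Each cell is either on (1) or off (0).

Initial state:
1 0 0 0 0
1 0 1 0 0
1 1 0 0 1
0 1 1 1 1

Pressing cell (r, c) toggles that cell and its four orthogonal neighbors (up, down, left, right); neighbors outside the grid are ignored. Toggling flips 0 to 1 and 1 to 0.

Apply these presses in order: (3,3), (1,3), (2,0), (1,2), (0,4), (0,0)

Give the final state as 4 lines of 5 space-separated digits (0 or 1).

Answer: 0 1 1 0 1
1 1 1 0 0
0 0 1 0 1
1 1 0 0 0

Derivation:
After press 1 at (3,3):
1 0 0 0 0
1 0 1 0 0
1 1 0 1 1
0 1 0 0 0

After press 2 at (1,3):
1 0 0 1 0
1 0 0 1 1
1 1 0 0 1
0 1 0 0 0

After press 3 at (2,0):
1 0 0 1 0
0 0 0 1 1
0 0 0 0 1
1 1 0 0 0

After press 4 at (1,2):
1 0 1 1 0
0 1 1 0 1
0 0 1 0 1
1 1 0 0 0

After press 5 at (0,4):
1 0 1 0 1
0 1 1 0 0
0 0 1 0 1
1 1 0 0 0

After press 6 at (0,0):
0 1 1 0 1
1 1 1 0 0
0 0 1 0 1
1 1 0 0 0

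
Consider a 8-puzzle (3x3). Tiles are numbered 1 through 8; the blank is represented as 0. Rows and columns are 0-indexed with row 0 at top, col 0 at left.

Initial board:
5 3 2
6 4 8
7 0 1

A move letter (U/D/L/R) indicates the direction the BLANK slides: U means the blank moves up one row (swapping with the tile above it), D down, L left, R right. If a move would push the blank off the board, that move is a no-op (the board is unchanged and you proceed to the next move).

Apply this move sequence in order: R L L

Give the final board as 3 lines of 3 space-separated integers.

After move 1 (R):
5 3 2
6 4 8
7 1 0

After move 2 (L):
5 3 2
6 4 8
7 0 1

After move 3 (L):
5 3 2
6 4 8
0 7 1

Answer: 5 3 2
6 4 8
0 7 1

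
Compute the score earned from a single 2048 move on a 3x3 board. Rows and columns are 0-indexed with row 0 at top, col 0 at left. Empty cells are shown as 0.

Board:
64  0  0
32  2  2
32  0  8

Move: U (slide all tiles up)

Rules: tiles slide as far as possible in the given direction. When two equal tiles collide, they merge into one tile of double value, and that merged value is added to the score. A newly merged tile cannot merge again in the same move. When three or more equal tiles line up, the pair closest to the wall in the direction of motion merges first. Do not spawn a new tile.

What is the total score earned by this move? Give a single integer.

Answer: 64

Derivation:
Slide up:
col 0: [64, 32, 32] -> [64, 64, 0]  score +64 (running 64)
col 1: [0, 2, 0] -> [2, 0, 0]  score +0 (running 64)
col 2: [0, 2, 8] -> [2, 8, 0]  score +0 (running 64)
Board after move:
64  2  2
64  0  8
 0  0  0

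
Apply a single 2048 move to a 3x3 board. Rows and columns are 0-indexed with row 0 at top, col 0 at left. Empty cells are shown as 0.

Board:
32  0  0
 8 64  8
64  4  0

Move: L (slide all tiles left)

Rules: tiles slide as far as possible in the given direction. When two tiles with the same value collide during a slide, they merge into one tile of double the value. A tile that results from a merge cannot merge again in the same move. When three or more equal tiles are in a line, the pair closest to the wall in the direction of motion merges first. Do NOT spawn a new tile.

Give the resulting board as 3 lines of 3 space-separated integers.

Slide left:
row 0: [32, 0, 0] -> [32, 0, 0]
row 1: [8, 64, 8] -> [8, 64, 8]
row 2: [64, 4, 0] -> [64, 4, 0]

Answer: 32  0  0
 8 64  8
64  4  0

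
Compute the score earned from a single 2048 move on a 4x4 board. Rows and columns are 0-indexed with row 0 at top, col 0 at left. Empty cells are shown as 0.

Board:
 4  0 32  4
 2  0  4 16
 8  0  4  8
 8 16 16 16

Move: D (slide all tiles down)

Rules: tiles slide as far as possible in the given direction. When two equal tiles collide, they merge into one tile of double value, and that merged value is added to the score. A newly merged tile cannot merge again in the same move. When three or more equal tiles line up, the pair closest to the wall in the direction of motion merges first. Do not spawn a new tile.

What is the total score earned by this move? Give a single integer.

Answer: 24

Derivation:
Slide down:
col 0: [4, 2, 8, 8] -> [0, 4, 2, 16]  score +16 (running 16)
col 1: [0, 0, 0, 16] -> [0, 0, 0, 16]  score +0 (running 16)
col 2: [32, 4, 4, 16] -> [0, 32, 8, 16]  score +8 (running 24)
col 3: [4, 16, 8, 16] -> [4, 16, 8, 16]  score +0 (running 24)
Board after move:
 0  0  0  4
 4  0 32 16
 2  0  8  8
16 16 16 16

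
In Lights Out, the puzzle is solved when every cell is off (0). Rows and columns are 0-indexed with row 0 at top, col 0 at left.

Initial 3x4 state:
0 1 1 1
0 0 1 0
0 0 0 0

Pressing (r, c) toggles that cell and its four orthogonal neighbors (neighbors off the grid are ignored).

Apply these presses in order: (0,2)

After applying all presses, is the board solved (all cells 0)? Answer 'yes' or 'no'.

Answer: yes

Derivation:
After press 1 at (0,2):
0 0 0 0
0 0 0 0
0 0 0 0

Lights still on: 0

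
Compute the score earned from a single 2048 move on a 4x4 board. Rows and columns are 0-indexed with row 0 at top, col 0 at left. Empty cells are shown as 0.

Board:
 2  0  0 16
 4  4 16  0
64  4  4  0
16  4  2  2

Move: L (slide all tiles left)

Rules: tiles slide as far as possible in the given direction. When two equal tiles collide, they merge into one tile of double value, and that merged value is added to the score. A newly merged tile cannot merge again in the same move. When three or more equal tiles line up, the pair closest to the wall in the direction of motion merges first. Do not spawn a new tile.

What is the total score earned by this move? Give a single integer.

Slide left:
row 0: [2, 0, 0, 16] -> [2, 16, 0, 0]  score +0 (running 0)
row 1: [4, 4, 16, 0] -> [8, 16, 0, 0]  score +8 (running 8)
row 2: [64, 4, 4, 0] -> [64, 8, 0, 0]  score +8 (running 16)
row 3: [16, 4, 2, 2] -> [16, 4, 4, 0]  score +4 (running 20)
Board after move:
 2 16  0  0
 8 16  0  0
64  8  0  0
16  4  4  0

Answer: 20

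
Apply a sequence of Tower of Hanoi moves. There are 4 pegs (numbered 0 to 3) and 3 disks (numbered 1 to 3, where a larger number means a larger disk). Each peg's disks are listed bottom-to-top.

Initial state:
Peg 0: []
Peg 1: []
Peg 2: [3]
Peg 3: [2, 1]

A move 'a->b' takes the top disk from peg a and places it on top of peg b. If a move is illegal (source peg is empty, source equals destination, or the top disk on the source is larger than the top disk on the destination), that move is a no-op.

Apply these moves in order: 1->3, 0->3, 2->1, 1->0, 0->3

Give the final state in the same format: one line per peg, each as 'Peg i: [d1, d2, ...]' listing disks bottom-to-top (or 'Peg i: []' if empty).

Answer: Peg 0: [3]
Peg 1: []
Peg 2: []
Peg 3: [2, 1]

Derivation:
After move 1 (1->3):
Peg 0: []
Peg 1: []
Peg 2: [3]
Peg 3: [2, 1]

After move 2 (0->3):
Peg 0: []
Peg 1: []
Peg 2: [3]
Peg 3: [2, 1]

After move 3 (2->1):
Peg 0: []
Peg 1: [3]
Peg 2: []
Peg 3: [2, 1]

After move 4 (1->0):
Peg 0: [3]
Peg 1: []
Peg 2: []
Peg 3: [2, 1]

After move 5 (0->3):
Peg 0: [3]
Peg 1: []
Peg 2: []
Peg 3: [2, 1]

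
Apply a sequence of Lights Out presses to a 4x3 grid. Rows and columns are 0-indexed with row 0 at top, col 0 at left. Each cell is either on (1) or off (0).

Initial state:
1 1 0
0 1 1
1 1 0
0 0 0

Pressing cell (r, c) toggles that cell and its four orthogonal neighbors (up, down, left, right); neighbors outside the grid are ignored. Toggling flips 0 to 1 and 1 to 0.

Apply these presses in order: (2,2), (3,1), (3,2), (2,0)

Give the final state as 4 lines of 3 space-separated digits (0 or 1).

Answer: 1 1 0
1 1 0
0 0 0
0 0 1

Derivation:
After press 1 at (2,2):
1 1 0
0 1 0
1 0 1
0 0 1

After press 2 at (3,1):
1 1 0
0 1 0
1 1 1
1 1 0

After press 3 at (3,2):
1 1 0
0 1 0
1 1 0
1 0 1

After press 4 at (2,0):
1 1 0
1 1 0
0 0 0
0 0 1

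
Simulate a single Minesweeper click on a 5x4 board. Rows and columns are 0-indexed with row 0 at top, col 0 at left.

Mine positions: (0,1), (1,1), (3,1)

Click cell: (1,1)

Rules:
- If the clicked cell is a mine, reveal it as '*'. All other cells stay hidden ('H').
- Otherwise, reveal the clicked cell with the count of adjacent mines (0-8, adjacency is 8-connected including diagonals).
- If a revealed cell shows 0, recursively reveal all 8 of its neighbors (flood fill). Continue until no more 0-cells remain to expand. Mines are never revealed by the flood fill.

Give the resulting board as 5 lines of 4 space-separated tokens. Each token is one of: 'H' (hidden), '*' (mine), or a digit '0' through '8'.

H H H H
H * H H
H H H H
H H H H
H H H H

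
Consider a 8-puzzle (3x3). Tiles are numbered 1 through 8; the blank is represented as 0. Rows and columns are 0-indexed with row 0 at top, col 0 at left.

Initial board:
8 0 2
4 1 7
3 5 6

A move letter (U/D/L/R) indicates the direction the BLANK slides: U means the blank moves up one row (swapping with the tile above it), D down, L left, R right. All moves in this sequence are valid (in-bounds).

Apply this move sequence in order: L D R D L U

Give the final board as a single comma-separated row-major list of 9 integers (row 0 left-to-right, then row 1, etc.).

Answer: 4, 8, 2, 0, 5, 7, 1, 3, 6

Derivation:
After move 1 (L):
0 8 2
4 1 7
3 5 6

After move 2 (D):
4 8 2
0 1 7
3 5 6

After move 3 (R):
4 8 2
1 0 7
3 5 6

After move 4 (D):
4 8 2
1 5 7
3 0 6

After move 5 (L):
4 8 2
1 5 7
0 3 6

After move 6 (U):
4 8 2
0 5 7
1 3 6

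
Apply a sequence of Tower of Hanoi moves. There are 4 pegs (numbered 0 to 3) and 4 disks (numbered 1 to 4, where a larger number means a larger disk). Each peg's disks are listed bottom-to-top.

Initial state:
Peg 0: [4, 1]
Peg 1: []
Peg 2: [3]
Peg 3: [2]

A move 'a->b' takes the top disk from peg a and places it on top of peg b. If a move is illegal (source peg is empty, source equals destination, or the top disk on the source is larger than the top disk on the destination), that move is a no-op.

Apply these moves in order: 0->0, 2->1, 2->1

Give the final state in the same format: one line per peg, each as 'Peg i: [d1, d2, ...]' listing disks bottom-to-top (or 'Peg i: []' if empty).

After move 1 (0->0):
Peg 0: [4, 1]
Peg 1: []
Peg 2: [3]
Peg 3: [2]

After move 2 (2->1):
Peg 0: [4, 1]
Peg 1: [3]
Peg 2: []
Peg 3: [2]

After move 3 (2->1):
Peg 0: [4, 1]
Peg 1: [3]
Peg 2: []
Peg 3: [2]

Answer: Peg 0: [4, 1]
Peg 1: [3]
Peg 2: []
Peg 3: [2]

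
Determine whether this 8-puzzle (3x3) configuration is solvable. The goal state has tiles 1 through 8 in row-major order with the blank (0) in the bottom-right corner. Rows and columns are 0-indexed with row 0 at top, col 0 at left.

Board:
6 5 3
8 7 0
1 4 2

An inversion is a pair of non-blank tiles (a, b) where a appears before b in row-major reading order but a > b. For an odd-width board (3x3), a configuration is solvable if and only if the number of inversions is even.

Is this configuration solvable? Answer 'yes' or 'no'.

Inversions (pairs i<j in row-major order where tile[i] > tile[j] > 0): 19
19 is odd, so the puzzle is not solvable.

Answer: no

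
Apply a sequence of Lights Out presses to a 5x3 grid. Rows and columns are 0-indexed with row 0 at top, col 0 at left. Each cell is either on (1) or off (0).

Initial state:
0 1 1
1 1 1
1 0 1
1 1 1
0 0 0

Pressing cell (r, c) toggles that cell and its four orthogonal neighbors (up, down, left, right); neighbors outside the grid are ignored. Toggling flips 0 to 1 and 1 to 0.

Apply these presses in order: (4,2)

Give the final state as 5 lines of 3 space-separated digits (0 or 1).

After press 1 at (4,2):
0 1 1
1 1 1
1 0 1
1 1 0
0 1 1

Answer: 0 1 1
1 1 1
1 0 1
1 1 0
0 1 1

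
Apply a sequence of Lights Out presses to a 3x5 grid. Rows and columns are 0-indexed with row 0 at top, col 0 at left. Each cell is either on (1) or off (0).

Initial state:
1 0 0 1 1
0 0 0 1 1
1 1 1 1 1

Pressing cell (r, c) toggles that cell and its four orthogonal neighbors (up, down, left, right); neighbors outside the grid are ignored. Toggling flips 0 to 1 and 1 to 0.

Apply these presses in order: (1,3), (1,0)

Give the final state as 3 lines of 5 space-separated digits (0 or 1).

After press 1 at (1,3):
1 0 0 0 1
0 0 1 0 0
1 1 1 0 1

After press 2 at (1,0):
0 0 0 0 1
1 1 1 0 0
0 1 1 0 1

Answer: 0 0 0 0 1
1 1 1 0 0
0 1 1 0 1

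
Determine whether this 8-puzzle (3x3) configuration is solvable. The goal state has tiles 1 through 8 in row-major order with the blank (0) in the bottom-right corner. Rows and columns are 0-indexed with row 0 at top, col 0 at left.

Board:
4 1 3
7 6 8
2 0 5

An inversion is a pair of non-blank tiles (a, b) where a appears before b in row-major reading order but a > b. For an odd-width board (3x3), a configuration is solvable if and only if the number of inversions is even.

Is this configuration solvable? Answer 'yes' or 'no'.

Inversions (pairs i<j in row-major order where tile[i] > tile[j] > 0): 11
11 is odd, so the puzzle is not solvable.

Answer: no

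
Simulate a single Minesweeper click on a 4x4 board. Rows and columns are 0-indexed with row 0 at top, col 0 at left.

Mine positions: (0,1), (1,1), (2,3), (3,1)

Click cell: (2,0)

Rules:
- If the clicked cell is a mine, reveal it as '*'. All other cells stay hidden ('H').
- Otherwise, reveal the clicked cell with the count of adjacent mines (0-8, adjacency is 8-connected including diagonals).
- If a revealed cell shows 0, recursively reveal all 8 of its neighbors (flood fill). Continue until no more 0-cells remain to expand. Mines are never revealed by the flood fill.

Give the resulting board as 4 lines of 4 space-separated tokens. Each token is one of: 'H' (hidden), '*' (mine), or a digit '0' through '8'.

H H H H
H H H H
2 H H H
H H H H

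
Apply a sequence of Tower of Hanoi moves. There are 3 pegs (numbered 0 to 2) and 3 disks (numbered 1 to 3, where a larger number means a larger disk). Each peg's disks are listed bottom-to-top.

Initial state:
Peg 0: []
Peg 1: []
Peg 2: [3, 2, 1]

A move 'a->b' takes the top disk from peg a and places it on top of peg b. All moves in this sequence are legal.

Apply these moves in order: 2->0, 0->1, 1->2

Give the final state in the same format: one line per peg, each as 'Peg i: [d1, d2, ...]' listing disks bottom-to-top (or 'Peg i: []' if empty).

Answer: Peg 0: []
Peg 1: []
Peg 2: [3, 2, 1]

Derivation:
After move 1 (2->0):
Peg 0: [1]
Peg 1: []
Peg 2: [3, 2]

After move 2 (0->1):
Peg 0: []
Peg 1: [1]
Peg 2: [3, 2]

After move 3 (1->2):
Peg 0: []
Peg 1: []
Peg 2: [3, 2, 1]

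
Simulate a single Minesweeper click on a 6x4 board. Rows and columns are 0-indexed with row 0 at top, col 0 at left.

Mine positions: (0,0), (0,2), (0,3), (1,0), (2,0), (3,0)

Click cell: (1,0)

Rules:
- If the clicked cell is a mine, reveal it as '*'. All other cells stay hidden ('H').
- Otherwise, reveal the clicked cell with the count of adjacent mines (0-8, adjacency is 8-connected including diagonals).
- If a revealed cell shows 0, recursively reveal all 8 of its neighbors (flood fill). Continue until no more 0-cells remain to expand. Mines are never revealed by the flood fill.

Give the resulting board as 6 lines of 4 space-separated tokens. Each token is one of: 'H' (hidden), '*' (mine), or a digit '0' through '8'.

H H H H
* H H H
H H H H
H H H H
H H H H
H H H H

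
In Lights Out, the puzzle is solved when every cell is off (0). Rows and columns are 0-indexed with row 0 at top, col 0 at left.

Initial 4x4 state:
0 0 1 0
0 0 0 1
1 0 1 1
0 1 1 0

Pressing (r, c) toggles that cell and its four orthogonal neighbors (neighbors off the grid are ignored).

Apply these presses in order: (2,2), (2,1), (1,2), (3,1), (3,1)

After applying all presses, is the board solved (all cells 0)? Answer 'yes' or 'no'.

Answer: yes

Derivation:
After press 1 at (2,2):
0 0 1 0
0 0 1 1
1 1 0 0
0 1 0 0

After press 2 at (2,1):
0 0 1 0
0 1 1 1
0 0 1 0
0 0 0 0

After press 3 at (1,2):
0 0 0 0
0 0 0 0
0 0 0 0
0 0 0 0

After press 4 at (3,1):
0 0 0 0
0 0 0 0
0 1 0 0
1 1 1 0

After press 5 at (3,1):
0 0 0 0
0 0 0 0
0 0 0 0
0 0 0 0

Lights still on: 0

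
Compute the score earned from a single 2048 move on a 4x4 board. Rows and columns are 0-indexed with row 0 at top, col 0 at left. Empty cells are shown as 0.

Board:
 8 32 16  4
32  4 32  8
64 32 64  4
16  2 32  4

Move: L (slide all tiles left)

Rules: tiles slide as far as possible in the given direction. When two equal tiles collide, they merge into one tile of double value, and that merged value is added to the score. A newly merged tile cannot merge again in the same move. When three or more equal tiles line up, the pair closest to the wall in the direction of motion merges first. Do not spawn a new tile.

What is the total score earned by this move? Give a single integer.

Slide left:
row 0: [8, 32, 16, 4] -> [8, 32, 16, 4]  score +0 (running 0)
row 1: [32, 4, 32, 8] -> [32, 4, 32, 8]  score +0 (running 0)
row 2: [64, 32, 64, 4] -> [64, 32, 64, 4]  score +0 (running 0)
row 3: [16, 2, 32, 4] -> [16, 2, 32, 4]  score +0 (running 0)
Board after move:
 8 32 16  4
32  4 32  8
64 32 64  4
16  2 32  4

Answer: 0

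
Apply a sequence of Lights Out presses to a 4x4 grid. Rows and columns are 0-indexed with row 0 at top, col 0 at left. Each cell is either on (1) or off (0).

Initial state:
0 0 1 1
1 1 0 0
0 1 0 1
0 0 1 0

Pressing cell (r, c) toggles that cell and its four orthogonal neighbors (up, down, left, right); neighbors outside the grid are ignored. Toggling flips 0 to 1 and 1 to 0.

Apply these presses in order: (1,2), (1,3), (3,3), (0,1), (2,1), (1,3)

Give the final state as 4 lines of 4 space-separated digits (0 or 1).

After press 1 at (1,2):
0 0 0 1
1 0 1 1
0 1 1 1
0 0 1 0

After press 2 at (1,3):
0 0 0 0
1 0 0 0
0 1 1 0
0 0 1 0

After press 3 at (3,3):
0 0 0 0
1 0 0 0
0 1 1 1
0 0 0 1

After press 4 at (0,1):
1 1 1 0
1 1 0 0
0 1 1 1
0 0 0 1

After press 5 at (2,1):
1 1 1 0
1 0 0 0
1 0 0 1
0 1 0 1

After press 6 at (1,3):
1 1 1 1
1 0 1 1
1 0 0 0
0 1 0 1

Answer: 1 1 1 1
1 0 1 1
1 0 0 0
0 1 0 1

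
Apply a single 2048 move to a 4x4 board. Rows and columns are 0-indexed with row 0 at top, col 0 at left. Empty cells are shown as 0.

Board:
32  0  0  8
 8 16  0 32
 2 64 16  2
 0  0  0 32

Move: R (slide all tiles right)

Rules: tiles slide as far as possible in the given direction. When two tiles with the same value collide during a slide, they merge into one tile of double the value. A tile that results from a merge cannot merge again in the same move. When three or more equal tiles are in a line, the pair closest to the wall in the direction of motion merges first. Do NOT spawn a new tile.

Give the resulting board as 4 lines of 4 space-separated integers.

Answer:  0  0 32  8
 0  8 16 32
 2 64 16  2
 0  0  0 32

Derivation:
Slide right:
row 0: [32, 0, 0, 8] -> [0, 0, 32, 8]
row 1: [8, 16, 0, 32] -> [0, 8, 16, 32]
row 2: [2, 64, 16, 2] -> [2, 64, 16, 2]
row 3: [0, 0, 0, 32] -> [0, 0, 0, 32]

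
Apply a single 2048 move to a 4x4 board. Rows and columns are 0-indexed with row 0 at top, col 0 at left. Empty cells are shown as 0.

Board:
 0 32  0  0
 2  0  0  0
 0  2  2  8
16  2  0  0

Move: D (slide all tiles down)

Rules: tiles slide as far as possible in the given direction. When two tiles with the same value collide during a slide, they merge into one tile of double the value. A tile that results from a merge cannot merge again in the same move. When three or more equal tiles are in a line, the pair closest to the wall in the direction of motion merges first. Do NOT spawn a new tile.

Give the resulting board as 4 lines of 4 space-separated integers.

Slide down:
col 0: [0, 2, 0, 16] -> [0, 0, 2, 16]
col 1: [32, 0, 2, 2] -> [0, 0, 32, 4]
col 2: [0, 0, 2, 0] -> [0, 0, 0, 2]
col 3: [0, 0, 8, 0] -> [0, 0, 0, 8]

Answer:  0  0  0  0
 0  0  0  0
 2 32  0  0
16  4  2  8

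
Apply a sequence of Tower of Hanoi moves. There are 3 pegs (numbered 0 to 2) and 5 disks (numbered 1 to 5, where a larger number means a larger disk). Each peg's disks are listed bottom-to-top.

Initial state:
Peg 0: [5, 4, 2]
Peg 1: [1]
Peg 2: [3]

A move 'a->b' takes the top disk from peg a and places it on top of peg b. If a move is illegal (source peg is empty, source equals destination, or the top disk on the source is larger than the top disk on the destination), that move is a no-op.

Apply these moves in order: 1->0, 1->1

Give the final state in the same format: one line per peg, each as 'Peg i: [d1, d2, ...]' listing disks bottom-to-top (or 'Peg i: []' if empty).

Answer: Peg 0: [5, 4, 2, 1]
Peg 1: []
Peg 2: [3]

Derivation:
After move 1 (1->0):
Peg 0: [5, 4, 2, 1]
Peg 1: []
Peg 2: [3]

After move 2 (1->1):
Peg 0: [5, 4, 2, 1]
Peg 1: []
Peg 2: [3]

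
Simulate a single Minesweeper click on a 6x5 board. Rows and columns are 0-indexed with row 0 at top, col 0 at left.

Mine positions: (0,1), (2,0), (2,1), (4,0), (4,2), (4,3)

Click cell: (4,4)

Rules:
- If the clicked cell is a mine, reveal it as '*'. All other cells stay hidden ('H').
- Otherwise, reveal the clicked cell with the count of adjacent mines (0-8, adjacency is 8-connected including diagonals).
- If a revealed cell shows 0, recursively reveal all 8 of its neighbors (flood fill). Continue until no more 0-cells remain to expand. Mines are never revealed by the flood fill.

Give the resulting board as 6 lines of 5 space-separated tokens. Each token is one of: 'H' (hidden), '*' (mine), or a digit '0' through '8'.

H H H H H
H H H H H
H H H H H
H H H H H
H H H H 1
H H H H H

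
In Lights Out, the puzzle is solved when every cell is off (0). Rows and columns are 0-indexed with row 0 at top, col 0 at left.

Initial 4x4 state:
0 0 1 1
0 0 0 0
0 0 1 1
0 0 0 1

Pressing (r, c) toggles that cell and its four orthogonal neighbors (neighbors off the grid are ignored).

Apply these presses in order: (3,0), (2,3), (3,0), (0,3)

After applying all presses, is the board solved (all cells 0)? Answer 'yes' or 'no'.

After press 1 at (3,0):
0 0 1 1
0 0 0 0
1 0 1 1
1 1 0 1

After press 2 at (2,3):
0 0 1 1
0 0 0 1
1 0 0 0
1 1 0 0

After press 3 at (3,0):
0 0 1 1
0 0 0 1
0 0 0 0
0 0 0 0

After press 4 at (0,3):
0 0 0 0
0 0 0 0
0 0 0 0
0 0 0 0

Lights still on: 0

Answer: yes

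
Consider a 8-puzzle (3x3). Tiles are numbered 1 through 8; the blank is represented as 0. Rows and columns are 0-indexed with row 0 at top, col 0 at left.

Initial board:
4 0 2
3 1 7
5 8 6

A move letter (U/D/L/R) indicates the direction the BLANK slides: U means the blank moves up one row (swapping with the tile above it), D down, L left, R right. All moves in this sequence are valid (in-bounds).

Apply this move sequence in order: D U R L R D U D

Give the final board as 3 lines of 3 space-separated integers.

Answer: 4 2 7
3 1 0
5 8 6

Derivation:
After move 1 (D):
4 1 2
3 0 7
5 8 6

After move 2 (U):
4 0 2
3 1 7
5 8 6

After move 3 (R):
4 2 0
3 1 7
5 8 6

After move 4 (L):
4 0 2
3 1 7
5 8 6

After move 5 (R):
4 2 0
3 1 7
5 8 6

After move 6 (D):
4 2 7
3 1 0
5 8 6

After move 7 (U):
4 2 0
3 1 7
5 8 6

After move 8 (D):
4 2 7
3 1 0
5 8 6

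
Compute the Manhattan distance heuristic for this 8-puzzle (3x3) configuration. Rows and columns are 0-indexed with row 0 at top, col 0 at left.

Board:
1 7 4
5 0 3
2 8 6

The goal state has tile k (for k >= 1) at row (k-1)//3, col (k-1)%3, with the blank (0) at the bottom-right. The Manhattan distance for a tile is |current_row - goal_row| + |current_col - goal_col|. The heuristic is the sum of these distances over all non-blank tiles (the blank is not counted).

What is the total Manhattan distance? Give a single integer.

Tile 1: at (0,0), goal (0,0), distance |0-0|+|0-0| = 0
Tile 7: at (0,1), goal (2,0), distance |0-2|+|1-0| = 3
Tile 4: at (0,2), goal (1,0), distance |0-1|+|2-0| = 3
Tile 5: at (1,0), goal (1,1), distance |1-1|+|0-1| = 1
Tile 3: at (1,2), goal (0,2), distance |1-0|+|2-2| = 1
Tile 2: at (2,0), goal (0,1), distance |2-0|+|0-1| = 3
Tile 8: at (2,1), goal (2,1), distance |2-2|+|1-1| = 0
Tile 6: at (2,2), goal (1,2), distance |2-1|+|2-2| = 1
Sum: 0 + 3 + 3 + 1 + 1 + 3 + 0 + 1 = 12

Answer: 12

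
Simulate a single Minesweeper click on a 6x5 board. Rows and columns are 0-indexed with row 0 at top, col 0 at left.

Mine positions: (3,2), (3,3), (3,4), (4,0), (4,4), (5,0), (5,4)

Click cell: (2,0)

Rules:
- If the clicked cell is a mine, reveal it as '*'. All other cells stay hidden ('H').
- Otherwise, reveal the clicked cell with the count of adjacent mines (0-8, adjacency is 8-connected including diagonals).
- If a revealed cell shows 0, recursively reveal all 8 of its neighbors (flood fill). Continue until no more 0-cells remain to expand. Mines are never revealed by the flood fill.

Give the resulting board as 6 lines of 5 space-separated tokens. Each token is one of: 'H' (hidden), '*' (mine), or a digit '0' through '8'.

0 0 0 0 0
0 0 0 0 0
0 1 2 3 2
1 2 H H H
H H H H H
H H H H H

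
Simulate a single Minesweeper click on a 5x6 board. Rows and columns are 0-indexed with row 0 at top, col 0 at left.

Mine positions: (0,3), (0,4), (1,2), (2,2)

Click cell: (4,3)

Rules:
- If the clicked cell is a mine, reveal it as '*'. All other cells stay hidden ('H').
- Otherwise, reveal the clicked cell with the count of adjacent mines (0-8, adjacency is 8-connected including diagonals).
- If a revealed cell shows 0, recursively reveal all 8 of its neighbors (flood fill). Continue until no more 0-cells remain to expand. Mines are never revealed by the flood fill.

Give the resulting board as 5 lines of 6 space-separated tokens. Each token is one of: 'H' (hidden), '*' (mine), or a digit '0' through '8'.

0 1 H H H H
0 2 H 4 2 1
0 2 H 2 0 0
0 1 1 1 0 0
0 0 0 0 0 0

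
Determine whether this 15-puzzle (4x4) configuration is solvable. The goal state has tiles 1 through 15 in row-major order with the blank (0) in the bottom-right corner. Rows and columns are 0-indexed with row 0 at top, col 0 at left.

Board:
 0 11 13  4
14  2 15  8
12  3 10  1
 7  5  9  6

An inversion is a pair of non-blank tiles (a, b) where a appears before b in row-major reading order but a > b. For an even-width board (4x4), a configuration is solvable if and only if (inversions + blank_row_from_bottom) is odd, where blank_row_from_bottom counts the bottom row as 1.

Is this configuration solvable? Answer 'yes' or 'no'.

Inversions: 65
Blank is in row 0 (0-indexed from top), which is row 4 counting from the bottom (bottom = 1).
65 + 4 = 69, which is odd, so the puzzle is solvable.

Answer: yes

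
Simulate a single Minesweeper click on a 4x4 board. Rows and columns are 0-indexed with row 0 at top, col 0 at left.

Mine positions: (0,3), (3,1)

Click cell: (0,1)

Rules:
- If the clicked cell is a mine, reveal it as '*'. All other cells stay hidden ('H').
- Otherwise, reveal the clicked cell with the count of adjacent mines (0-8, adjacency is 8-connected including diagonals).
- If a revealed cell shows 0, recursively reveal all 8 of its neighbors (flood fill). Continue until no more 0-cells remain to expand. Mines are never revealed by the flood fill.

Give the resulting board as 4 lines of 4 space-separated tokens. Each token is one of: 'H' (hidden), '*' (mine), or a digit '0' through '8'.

0 0 1 H
0 0 1 H
1 1 1 H
H H H H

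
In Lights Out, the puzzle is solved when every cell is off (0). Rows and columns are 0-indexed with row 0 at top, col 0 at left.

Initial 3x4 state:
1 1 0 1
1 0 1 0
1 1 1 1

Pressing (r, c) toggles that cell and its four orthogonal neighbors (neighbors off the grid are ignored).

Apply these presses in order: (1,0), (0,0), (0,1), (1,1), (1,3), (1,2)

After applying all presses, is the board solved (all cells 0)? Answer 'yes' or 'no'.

After press 1 at (1,0):
0 1 0 1
0 1 1 0
0 1 1 1

After press 2 at (0,0):
1 0 0 1
1 1 1 0
0 1 1 1

After press 3 at (0,1):
0 1 1 1
1 0 1 0
0 1 1 1

After press 4 at (1,1):
0 0 1 1
0 1 0 0
0 0 1 1

After press 5 at (1,3):
0 0 1 0
0 1 1 1
0 0 1 0

After press 6 at (1,2):
0 0 0 0
0 0 0 0
0 0 0 0

Lights still on: 0

Answer: yes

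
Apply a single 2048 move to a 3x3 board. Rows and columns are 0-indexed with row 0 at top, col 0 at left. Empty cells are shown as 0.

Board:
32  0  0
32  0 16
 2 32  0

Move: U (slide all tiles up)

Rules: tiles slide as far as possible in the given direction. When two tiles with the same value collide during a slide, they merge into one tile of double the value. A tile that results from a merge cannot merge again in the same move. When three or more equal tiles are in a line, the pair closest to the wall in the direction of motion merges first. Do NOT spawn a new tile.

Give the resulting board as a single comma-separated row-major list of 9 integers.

Answer: 64, 32, 16, 2, 0, 0, 0, 0, 0

Derivation:
Slide up:
col 0: [32, 32, 2] -> [64, 2, 0]
col 1: [0, 0, 32] -> [32, 0, 0]
col 2: [0, 16, 0] -> [16, 0, 0]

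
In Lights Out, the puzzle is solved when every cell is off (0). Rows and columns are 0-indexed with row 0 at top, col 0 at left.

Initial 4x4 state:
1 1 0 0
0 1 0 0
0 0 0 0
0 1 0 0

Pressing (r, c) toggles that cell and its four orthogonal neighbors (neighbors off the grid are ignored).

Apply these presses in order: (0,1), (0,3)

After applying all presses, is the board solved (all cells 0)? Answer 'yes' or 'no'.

After press 1 at (0,1):
0 0 1 0
0 0 0 0
0 0 0 0
0 1 0 0

After press 2 at (0,3):
0 0 0 1
0 0 0 1
0 0 0 0
0 1 0 0

Lights still on: 3

Answer: no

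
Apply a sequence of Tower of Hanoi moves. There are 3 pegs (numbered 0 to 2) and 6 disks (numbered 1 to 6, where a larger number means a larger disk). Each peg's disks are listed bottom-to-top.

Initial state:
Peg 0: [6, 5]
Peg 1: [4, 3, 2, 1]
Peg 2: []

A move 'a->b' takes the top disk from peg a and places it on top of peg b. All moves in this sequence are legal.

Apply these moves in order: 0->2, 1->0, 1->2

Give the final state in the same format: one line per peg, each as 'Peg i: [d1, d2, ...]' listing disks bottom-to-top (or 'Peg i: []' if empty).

After move 1 (0->2):
Peg 0: [6]
Peg 1: [4, 3, 2, 1]
Peg 2: [5]

After move 2 (1->0):
Peg 0: [6, 1]
Peg 1: [4, 3, 2]
Peg 2: [5]

After move 3 (1->2):
Peg 0: [6, 1]
Peg 1: [4, 3]
Peg 2: [5, 2]

Answer: Peg 0: [6, 1]
Peg 1: [4, 3]
Peg 2: [5, 2]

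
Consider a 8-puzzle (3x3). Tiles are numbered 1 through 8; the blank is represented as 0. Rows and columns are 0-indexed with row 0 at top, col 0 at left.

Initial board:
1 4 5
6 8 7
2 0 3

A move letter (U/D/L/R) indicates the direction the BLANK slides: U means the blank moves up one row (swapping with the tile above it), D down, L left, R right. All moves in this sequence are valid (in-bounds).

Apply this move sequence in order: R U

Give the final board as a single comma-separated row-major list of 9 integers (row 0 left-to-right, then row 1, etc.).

After move 1 (R):
1 4 5
6 8 7
2 3 0

After move 2 (U):
1 4 5
6 8 0
2 3 7

Answer: 1, 4, 5, 6, 8, 0, 2, 3, 7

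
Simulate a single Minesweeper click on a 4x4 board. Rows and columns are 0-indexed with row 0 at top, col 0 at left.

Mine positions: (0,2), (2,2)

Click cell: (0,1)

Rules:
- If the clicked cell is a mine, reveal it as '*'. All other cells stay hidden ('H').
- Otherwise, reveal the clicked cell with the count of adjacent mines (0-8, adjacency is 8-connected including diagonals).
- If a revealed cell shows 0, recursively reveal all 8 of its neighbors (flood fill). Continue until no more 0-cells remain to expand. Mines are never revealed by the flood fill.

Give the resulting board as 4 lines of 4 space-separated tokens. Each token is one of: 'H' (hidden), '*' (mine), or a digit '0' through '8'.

H 1 H H
H H H H
H H H H
H H H H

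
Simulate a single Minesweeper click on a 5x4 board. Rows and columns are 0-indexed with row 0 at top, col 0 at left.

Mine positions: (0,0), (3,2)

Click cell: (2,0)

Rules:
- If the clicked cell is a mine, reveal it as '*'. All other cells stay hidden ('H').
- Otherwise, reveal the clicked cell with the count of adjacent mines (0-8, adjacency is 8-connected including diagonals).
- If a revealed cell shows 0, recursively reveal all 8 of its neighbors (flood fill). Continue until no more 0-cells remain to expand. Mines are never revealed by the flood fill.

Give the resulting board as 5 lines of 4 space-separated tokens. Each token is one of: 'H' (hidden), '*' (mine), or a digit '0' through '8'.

H H H H
1 1 H H
0 1 H H
0 1 H H
0 1 H H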